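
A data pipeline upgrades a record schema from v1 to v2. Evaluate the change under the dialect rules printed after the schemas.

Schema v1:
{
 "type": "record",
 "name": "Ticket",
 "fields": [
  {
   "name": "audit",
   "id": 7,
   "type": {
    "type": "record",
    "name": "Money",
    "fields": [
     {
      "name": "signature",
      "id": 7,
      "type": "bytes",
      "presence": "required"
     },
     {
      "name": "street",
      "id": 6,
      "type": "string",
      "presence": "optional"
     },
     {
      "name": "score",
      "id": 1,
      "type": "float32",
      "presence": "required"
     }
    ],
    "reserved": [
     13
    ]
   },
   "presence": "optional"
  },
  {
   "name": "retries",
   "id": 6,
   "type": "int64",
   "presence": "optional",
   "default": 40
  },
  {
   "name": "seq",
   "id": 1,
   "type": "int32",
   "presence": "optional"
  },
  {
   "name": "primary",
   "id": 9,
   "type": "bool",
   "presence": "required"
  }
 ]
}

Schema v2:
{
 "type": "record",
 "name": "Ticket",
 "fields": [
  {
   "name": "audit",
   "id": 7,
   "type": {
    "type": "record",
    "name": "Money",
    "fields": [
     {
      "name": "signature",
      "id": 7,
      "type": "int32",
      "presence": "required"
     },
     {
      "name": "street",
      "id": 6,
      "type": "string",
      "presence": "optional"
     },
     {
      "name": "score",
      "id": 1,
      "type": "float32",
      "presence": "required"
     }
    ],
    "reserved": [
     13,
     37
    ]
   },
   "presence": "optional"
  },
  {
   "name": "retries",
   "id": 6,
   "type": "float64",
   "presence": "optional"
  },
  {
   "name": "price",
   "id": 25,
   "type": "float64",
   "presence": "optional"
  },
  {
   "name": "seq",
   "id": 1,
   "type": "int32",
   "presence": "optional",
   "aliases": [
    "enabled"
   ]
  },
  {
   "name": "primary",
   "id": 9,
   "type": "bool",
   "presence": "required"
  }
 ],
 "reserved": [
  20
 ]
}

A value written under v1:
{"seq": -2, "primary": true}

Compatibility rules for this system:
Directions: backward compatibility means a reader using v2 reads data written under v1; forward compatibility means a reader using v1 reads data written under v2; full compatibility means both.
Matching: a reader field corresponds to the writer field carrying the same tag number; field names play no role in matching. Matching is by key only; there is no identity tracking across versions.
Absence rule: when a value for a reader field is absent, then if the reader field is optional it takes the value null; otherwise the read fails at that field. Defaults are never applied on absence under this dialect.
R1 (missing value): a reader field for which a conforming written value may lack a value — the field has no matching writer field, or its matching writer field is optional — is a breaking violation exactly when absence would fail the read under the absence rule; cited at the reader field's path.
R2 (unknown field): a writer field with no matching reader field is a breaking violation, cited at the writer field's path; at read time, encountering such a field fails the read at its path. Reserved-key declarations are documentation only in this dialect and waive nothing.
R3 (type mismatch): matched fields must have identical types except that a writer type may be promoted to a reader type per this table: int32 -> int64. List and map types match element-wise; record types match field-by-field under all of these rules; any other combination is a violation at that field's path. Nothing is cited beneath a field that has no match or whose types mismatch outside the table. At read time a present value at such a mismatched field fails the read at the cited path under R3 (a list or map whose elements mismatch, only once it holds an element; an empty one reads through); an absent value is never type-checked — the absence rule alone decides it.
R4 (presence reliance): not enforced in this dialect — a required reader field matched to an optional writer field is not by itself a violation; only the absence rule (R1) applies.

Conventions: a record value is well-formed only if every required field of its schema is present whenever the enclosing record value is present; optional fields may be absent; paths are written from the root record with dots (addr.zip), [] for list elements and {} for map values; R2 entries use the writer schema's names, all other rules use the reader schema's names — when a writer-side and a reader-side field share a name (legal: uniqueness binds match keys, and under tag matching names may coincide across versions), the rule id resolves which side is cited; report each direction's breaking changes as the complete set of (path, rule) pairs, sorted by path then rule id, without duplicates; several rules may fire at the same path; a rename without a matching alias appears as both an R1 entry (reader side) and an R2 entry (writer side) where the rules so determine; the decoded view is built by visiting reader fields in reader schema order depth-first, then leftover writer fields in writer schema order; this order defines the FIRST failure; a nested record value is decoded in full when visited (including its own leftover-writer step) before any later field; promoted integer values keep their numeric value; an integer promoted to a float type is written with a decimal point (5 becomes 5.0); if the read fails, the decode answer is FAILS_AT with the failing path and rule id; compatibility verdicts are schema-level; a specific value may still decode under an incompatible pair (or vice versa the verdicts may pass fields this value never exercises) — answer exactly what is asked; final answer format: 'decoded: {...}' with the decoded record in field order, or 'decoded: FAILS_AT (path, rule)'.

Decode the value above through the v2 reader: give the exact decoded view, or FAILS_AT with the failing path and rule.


decoded: {"audit": null, "retries": null, "price": null, "seq": -2, "primary": true}

the writer's type comes first in each Ticket pair
decoding the Ticket value with the v2 reader:
  audit := null (not supplied -> null)
  retries := null (not supplied -> null)
  price := null (not supplied -> null)
  seq := -2
  primary := true
  => decoded: {"audit": null, "retries": null, "price": null, "seq": -2, "primary": true}
diffs on Ticket not affecting the asked answer:
  field signature in record Money: type bytes changed to int32 -> matters for Ticket compatibility verdicts, not for this value's decode
  field retries in record Ticket: type int64 changed to float64 (its default is dropped) -> matters for Ticket compatibility verdicts, not for this value's decode


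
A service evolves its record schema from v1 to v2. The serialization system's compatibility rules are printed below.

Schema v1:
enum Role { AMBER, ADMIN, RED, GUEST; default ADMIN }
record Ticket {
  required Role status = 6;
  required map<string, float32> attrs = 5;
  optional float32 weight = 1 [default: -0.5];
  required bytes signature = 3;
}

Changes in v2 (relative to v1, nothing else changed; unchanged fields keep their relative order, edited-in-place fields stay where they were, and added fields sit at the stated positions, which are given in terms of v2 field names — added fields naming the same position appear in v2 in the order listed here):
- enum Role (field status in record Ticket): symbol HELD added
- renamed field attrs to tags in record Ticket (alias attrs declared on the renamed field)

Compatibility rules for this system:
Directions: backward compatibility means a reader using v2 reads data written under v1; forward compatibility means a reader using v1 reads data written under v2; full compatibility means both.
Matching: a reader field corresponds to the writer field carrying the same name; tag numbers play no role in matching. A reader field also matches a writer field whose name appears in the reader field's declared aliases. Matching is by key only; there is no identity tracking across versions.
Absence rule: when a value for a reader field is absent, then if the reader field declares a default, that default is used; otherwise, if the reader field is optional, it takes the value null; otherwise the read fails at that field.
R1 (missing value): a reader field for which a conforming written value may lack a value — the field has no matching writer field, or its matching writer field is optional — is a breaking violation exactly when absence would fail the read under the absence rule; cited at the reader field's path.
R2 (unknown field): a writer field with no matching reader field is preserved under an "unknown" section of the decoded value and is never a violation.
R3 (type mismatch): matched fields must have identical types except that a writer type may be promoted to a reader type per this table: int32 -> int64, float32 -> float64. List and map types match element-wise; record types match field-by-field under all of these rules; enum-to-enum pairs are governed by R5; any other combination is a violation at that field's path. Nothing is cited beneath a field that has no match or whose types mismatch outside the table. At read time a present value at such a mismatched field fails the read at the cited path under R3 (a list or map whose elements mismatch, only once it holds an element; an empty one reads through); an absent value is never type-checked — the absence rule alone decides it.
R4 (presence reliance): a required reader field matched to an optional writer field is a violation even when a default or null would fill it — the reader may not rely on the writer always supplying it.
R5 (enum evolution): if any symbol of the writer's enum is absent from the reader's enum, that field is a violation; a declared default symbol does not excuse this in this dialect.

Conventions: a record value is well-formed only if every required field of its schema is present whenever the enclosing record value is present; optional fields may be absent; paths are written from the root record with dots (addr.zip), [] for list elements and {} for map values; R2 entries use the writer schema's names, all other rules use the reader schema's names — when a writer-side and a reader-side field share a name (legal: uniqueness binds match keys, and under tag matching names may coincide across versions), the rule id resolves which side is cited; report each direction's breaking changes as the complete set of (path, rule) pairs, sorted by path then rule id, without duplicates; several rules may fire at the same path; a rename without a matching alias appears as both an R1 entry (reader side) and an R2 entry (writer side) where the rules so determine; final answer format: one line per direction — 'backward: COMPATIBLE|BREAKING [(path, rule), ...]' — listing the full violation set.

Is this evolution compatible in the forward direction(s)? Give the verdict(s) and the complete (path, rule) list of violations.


forward: BREAKING [(attrs, R1), (status, R5)]

arrows below run writer -> reader for Ticket
forward on Ticket — v1 reading data written by v2:
  Role -> Role, writer required: status aligns to status
  attrs has no writer counterpart
  float32 -> float32, writer optional: weight aligns to weight
  bytes -> bytes, writer required: signature aligns to signature
  writer field tags has no reader counterpart
  R1 fires at attrs
  R5 fires at status
  => 2 violation(s): forward is BREAKING for Ticket


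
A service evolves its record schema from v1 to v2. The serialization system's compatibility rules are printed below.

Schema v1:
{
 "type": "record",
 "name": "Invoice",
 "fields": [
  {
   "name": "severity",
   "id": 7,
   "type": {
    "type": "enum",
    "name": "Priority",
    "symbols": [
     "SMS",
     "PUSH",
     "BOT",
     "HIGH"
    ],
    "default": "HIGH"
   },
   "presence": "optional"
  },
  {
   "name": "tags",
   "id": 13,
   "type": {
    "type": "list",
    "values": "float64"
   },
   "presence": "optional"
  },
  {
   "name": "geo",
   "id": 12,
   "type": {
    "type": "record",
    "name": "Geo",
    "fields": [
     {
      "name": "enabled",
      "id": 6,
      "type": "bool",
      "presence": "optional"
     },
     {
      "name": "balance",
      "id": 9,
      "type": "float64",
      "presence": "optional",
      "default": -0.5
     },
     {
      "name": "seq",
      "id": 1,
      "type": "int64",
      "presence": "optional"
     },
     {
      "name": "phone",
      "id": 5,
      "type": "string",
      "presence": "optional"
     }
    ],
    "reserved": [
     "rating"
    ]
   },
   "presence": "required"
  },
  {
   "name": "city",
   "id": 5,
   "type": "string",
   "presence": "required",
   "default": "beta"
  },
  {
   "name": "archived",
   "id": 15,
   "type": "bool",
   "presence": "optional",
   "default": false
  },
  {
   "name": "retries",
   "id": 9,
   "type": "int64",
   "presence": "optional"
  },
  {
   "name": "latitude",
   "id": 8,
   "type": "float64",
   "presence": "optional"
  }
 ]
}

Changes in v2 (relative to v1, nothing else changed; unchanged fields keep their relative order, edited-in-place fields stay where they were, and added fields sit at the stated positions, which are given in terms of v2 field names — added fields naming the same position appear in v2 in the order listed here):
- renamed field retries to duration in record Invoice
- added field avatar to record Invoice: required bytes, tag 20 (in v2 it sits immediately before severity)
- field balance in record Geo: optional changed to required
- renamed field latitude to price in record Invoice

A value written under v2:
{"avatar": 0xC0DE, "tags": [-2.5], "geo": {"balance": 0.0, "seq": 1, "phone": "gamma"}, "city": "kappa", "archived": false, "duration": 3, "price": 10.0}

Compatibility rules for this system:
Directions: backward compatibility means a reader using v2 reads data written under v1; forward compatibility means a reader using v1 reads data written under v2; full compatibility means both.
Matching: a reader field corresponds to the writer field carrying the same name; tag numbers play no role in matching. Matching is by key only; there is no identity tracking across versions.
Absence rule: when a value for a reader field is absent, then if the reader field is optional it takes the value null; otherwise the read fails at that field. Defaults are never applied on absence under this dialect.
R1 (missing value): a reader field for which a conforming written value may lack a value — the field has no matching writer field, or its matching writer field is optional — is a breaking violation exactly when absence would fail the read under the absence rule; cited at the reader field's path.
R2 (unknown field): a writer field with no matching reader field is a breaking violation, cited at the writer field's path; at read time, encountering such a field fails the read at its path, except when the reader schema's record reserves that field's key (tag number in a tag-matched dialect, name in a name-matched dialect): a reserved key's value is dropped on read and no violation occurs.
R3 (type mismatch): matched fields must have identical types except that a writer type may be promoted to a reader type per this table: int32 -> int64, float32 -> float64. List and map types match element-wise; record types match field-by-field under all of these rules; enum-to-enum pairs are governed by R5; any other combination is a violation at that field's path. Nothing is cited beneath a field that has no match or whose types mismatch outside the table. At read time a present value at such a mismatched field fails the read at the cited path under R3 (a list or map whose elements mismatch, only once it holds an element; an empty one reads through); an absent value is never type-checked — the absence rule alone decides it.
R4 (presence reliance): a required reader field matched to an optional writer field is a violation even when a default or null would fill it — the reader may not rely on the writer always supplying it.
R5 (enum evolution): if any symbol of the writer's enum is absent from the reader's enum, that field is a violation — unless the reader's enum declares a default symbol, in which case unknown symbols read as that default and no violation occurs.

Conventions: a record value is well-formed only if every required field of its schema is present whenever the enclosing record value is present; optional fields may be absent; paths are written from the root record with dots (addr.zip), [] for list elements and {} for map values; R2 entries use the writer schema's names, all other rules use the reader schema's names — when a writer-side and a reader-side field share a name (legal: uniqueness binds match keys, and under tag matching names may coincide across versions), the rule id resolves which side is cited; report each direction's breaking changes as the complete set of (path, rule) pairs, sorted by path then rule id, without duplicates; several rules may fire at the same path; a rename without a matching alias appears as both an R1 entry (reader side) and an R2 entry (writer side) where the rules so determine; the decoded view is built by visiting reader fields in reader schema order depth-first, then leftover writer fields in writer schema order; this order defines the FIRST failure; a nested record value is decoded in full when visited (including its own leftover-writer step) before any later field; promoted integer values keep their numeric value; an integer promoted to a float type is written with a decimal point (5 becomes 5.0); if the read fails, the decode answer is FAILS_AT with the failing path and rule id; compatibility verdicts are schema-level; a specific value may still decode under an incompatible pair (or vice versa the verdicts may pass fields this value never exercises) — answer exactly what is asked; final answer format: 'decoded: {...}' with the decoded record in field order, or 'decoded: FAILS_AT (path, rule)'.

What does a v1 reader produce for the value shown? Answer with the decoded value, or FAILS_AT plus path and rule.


each type pair in Invoice: writer, then reader
decode (reader v1):
  severity := null (missing; optional => null)
  tags := [-2.5]
  geo.enabled := null (missing; optional => null)
  geo.balance := 0.0
  geo.seq := 1
  geo.phone := "gamma"
  city := "kappa"
  archived := false
  retries := null (missing; optional => null)
  latitude := null (missing; optional => null)
  read fails at avatar under R2 (unknown field)
  => FAILS_AT (avatar, R2)
ruling out the remaining Invoice differences:
  renamed field retries to duration in record Invoice -> a verdict-level change on Invoice — the shown value reads the same
  field balance in record Geo: optional changed to required -> a verdict-level change on Invoice — the shown value reads the same
  renamed field latitude to price in record Invoice -> a verdict-level change on Invoice — the shown value reads the same

decoded: FAILS_AT (avatar, R2)


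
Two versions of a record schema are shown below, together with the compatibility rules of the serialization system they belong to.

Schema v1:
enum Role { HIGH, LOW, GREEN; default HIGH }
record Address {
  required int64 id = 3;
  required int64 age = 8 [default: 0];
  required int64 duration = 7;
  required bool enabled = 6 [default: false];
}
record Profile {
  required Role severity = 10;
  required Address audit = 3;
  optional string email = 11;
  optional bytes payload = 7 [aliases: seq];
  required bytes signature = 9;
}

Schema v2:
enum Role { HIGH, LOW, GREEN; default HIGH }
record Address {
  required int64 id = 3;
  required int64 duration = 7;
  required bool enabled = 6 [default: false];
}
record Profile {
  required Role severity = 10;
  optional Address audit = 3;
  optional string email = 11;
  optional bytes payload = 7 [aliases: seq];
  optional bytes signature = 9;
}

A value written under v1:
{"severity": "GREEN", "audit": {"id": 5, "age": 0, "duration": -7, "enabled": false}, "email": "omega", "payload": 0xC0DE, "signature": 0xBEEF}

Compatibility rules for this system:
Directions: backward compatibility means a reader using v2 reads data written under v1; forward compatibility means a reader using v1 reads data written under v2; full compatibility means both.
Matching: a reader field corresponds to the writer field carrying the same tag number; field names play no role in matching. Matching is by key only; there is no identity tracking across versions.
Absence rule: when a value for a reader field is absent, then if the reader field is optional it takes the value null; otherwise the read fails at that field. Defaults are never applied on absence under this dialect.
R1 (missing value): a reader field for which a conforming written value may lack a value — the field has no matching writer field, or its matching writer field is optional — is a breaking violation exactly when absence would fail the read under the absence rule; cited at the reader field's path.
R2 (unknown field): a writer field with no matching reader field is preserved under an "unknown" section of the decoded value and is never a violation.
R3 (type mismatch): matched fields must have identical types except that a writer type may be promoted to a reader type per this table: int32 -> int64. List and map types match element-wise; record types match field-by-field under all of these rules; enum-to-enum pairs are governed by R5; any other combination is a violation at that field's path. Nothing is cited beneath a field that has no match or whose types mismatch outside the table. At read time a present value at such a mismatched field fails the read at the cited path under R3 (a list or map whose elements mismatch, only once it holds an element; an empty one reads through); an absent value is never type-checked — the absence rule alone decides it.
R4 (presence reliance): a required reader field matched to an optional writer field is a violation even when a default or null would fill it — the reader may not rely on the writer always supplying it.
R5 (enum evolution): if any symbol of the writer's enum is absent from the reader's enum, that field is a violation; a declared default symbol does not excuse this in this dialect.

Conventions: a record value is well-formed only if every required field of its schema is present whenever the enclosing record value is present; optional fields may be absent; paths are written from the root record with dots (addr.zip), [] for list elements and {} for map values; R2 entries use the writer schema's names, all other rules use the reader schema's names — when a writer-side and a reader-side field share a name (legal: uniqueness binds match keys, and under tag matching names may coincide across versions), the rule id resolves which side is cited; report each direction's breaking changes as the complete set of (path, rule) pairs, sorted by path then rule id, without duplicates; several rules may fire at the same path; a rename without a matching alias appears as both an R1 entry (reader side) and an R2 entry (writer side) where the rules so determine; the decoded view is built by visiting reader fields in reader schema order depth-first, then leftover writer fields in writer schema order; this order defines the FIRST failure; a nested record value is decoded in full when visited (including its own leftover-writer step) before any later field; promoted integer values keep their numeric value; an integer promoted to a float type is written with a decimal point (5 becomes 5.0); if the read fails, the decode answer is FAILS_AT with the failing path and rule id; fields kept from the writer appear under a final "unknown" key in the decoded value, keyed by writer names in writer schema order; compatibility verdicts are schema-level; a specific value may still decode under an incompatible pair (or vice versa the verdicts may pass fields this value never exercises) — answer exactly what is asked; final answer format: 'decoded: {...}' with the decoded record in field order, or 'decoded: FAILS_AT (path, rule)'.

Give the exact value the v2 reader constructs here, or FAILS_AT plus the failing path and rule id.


in Profile below, arrows point writer -> reader
decode walk for Profile under reader schema v2:
  severity := "GREEN"
  audit.id := 5
  audit.duration := -7
  audit.enabled := false
  writer audit.age: kept under "unknown"
  email := "omega"
  payload := 0xC0DE
  signature := 0xBEEF
  => decoded: {"severity": "GREEN", "audit": {"id": 5, "duration": -7, "enabled": false, "unknown": {"age": 0}}, "email": "omega", "payload": 0xC0DE, "signature": 0xBEEF}
the other Profile changes do not affect what is asked:
  field signature in record Profile: required changed to optional -> shifts the Profile verdicts, not this decode
  field audit in record Profile: required changed to optional -> shifts the Profile verdicts, not this decode

decoded: {"severity": "GREEN", "audit": {"id": 5, "duration": -7, "enabled": false, "unknown": {"age": 0}}, "email": "omega", "payload": 0xC0DE, "signature": 0xBEEF}


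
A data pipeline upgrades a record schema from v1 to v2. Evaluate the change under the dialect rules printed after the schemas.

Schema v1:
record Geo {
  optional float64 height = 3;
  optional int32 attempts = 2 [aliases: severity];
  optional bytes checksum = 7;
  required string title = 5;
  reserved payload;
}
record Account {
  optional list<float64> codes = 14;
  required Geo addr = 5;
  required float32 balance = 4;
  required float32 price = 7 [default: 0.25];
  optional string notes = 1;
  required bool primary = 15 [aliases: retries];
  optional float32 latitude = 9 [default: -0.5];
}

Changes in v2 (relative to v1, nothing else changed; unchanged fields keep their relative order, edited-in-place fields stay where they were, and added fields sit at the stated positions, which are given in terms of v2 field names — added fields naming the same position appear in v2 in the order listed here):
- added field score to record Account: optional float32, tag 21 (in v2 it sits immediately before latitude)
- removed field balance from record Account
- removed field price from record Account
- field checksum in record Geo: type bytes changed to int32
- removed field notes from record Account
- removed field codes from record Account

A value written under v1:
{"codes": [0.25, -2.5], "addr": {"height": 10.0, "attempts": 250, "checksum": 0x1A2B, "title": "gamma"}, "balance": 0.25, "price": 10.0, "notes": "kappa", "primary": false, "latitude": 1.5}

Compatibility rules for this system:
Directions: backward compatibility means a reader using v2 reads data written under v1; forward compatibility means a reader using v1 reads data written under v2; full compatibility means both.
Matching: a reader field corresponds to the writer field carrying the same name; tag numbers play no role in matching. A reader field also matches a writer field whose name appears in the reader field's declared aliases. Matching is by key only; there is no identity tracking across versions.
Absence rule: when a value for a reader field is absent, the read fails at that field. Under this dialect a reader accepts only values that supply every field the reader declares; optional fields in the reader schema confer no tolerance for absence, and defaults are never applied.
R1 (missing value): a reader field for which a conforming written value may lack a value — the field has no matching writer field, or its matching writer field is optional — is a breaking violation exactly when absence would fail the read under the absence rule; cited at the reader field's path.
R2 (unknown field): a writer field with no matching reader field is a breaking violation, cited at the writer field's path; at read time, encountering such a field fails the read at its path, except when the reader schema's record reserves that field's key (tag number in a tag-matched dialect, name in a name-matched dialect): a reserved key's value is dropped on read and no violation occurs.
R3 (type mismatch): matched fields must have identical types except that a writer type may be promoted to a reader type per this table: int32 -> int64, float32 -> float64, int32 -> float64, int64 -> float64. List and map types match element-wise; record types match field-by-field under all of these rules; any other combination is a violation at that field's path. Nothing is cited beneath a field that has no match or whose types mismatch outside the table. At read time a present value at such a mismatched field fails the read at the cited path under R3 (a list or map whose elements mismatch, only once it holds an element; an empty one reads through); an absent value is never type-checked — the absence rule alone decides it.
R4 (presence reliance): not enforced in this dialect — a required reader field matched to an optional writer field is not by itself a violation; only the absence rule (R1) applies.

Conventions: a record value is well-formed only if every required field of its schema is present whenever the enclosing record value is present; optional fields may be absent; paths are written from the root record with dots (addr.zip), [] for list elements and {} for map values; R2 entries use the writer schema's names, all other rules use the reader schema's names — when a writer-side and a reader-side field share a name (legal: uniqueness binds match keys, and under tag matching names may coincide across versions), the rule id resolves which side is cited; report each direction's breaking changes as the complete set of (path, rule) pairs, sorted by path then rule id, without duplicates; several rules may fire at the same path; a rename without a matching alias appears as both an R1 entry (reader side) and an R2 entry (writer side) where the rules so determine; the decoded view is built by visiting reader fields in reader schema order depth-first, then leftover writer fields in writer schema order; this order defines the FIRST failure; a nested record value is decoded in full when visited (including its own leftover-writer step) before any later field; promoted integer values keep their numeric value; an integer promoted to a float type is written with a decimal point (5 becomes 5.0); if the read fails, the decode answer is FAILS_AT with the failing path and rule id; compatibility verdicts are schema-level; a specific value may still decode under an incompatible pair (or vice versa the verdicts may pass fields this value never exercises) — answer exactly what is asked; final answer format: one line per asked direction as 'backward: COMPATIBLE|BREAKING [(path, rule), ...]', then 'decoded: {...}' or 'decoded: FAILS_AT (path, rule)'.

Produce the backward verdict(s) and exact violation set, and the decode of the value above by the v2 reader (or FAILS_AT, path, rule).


backward: BREAKING [(addr.attempts, R1), (addr.checksum, R1), (addr.checksum, R3), (addr.height, R1), (balance, R2), (codes, R2), (latitude, R1), (notes, R2), (price, R2), (score, R1)]; decoded: FAILS_AT (addr.checksum, R3)

the writer's type comes first in each Account pair
backward pass over Account, reader schema v2, writer schema v1:
  writer required, Geo -> Geo: reader addr maps from writer addr
  writer required, bool -> bool: reader primary maps from writer primary
  score: no writer match
  writer optional, float32 -> float32: reader latitude maps from writer latitude
  writer codes: unknown to reader
  writer balance: unknown to reader
  writer price: unknown to reader
  writer notes: unknown to reader
  writer optional, float64 -> float64: reader addr.height maps from writer addr.height
  writer optional, int32 -> int32: reader addr.attempts maps from writer addr.attempts
  writer optional, bytes -> int32: reader addr.checksum maps from writer addr.checksum
  writer required, string -> string: reader addr.title maps from writer addr.title
  violation R1 at addr.attempts
  violation R1 at addr.checksum
  violation R3 at addr.checksum
  violation R1 at addr.height
  violation R2 at balance
  violation R2 at codes
  violation R1 at latitude
  violation R2 at notes
  violation R2 at price
  violation R1 at score
  => backward: BREAKING (10)
decode (reader v2):
  addr.height := 10.0
  addr.attempts := 250
  read fails at addr.checksum under R3
  => FAILS_AT (addr.checksum, R3)


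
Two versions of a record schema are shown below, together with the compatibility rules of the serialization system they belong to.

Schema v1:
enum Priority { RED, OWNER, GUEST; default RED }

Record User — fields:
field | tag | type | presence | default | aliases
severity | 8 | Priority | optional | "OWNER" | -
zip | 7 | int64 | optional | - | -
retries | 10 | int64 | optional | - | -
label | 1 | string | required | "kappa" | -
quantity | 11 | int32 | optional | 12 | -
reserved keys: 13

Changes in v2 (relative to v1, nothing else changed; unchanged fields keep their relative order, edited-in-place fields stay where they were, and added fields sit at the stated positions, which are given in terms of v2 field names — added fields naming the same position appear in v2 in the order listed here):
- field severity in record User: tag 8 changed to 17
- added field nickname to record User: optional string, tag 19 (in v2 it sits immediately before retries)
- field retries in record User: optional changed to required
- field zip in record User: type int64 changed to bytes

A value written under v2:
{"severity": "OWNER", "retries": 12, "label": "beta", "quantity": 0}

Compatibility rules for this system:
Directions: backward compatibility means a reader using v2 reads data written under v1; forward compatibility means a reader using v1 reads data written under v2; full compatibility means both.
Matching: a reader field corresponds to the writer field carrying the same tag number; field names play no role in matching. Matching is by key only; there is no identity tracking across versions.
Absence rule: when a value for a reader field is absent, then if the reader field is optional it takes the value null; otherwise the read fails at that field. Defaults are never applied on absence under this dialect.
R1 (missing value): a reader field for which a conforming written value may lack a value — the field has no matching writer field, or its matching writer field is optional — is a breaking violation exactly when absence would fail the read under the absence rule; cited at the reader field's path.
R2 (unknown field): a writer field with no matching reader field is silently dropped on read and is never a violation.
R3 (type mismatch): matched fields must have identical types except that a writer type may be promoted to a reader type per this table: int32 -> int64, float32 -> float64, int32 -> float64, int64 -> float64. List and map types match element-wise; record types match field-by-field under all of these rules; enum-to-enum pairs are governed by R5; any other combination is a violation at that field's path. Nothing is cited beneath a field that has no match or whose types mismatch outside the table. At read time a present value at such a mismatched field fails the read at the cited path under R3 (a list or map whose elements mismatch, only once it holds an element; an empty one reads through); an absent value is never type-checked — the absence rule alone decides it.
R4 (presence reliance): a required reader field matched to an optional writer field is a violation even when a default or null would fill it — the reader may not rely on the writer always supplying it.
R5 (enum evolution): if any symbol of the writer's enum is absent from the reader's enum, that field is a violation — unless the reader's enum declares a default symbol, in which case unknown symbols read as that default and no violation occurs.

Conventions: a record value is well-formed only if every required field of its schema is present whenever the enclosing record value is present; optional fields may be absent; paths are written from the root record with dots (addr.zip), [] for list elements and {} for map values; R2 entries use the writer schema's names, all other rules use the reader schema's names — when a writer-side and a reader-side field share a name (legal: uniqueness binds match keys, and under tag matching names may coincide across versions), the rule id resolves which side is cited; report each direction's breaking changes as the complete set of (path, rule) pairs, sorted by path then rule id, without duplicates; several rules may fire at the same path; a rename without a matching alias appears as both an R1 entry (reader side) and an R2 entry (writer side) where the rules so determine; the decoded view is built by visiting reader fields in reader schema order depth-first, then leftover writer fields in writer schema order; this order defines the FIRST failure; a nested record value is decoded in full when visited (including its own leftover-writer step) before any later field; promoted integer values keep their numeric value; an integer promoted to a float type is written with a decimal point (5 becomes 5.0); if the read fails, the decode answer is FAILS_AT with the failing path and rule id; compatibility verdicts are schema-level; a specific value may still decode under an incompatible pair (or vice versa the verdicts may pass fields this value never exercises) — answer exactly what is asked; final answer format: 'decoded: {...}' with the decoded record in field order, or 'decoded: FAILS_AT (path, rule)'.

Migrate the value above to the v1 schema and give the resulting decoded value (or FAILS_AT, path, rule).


each type pair in User: writer, then reader
decode (reader v1):
  severity := null (absent, optional -> null)
  zip := null (absent, optional -> null)
  retries := 12
  label := "beta"
  quantity := 0
  writer severity: unknown -> dropped
  => decoded: {"severity": null, "zip": null, "retries": 12, "label": "beta", "quantity": 0}
the other User changes do not affect what is asked:
  added field nickname to record User: optional string, tag 19 (in v2 it sits immediately before retries) -> no rule fires on it and the decoded User view is identical with or without it
  field retries in record User: optional changed to required -> affects the rule determinations only; this particular User value decodes identically
  field zip in record User: type int64 changed to bytes -> affects the rule determinations only; this particular User value decodes identically

decoded: {"severity": null, "zip": null, "retries": 12, "label": "beta", "quantity": 0}


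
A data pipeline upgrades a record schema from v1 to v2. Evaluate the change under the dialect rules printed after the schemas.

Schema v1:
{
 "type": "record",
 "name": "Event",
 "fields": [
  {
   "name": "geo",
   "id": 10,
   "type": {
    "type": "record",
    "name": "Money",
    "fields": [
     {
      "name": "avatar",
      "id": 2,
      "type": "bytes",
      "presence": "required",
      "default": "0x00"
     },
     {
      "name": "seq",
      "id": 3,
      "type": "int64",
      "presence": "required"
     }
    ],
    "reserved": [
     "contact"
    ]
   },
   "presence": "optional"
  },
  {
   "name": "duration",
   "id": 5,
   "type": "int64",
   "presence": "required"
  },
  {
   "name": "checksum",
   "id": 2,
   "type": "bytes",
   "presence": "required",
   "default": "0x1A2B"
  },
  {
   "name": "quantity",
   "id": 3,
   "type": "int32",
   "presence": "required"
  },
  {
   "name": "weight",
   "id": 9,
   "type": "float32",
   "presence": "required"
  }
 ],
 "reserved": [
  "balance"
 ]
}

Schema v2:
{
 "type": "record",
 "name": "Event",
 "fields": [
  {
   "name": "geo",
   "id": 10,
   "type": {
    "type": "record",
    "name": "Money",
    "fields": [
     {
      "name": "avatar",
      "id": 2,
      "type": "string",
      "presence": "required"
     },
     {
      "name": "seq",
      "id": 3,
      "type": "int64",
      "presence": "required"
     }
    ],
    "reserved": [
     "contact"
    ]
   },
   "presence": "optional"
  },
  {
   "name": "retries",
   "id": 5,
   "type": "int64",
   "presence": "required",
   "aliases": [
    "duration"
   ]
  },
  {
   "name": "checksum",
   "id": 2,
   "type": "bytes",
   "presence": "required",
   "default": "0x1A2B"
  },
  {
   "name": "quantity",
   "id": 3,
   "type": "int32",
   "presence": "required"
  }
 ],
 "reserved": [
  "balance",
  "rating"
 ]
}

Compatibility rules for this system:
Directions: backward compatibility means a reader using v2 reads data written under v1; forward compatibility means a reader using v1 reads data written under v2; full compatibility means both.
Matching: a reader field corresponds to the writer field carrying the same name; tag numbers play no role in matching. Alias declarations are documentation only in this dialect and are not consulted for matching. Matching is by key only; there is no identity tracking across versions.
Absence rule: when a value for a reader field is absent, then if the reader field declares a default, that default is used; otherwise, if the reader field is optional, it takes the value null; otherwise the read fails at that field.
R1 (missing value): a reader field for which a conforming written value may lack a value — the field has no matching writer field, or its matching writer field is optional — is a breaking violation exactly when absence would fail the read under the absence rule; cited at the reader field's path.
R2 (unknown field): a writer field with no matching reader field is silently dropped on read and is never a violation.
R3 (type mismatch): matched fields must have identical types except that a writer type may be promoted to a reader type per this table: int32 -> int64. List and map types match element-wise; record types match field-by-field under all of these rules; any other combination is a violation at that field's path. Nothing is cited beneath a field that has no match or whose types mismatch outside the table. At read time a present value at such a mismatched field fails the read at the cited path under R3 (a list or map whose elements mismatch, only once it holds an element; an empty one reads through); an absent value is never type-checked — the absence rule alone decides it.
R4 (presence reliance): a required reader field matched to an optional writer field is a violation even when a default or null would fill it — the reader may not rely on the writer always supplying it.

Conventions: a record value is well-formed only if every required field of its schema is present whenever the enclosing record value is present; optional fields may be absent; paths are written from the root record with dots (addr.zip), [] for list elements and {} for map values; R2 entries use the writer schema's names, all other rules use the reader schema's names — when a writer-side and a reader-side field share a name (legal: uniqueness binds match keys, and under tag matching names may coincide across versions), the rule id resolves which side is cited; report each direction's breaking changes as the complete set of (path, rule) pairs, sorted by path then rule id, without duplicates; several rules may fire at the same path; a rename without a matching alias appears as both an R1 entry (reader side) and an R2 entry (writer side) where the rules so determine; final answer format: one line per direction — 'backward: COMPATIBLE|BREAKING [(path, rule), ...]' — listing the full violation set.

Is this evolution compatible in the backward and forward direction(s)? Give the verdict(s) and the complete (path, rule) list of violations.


each type pair in Event: writer, then reader
checking backward for Event: reader v2 against writer v1:
  geo: Money -> Money, writer optional; from geo
  retries: no writer-side match
  checksum: bytes -> bytes, writer required; from checksum
  quantity: int32 -> int32, writer required; from quantity
  writer duration: unknown to reader
  writer weight: unknown to reader
  geo.avatar: bytes -> string, writer required; from geo.avatar
  geo.seq: int64 -> int64, writer required; from geo.seq
  breaking: (geo.avatar, R3)
  breaking: (retries, R1)
  backward on Event therefore BREAKING (2)
checking forward for Event: reader v1 against writer v2:
  geo: Money -> Money, writer optional; from geo
  duration: no writer-side match
  checksum: bytes -> bytes, writer required; from checksum
  quantity: int32 -> int32, writer required; from quantity
  weight: no writer-side match
  writer retries: unknown to reader
  geo.avatar: string -> bytes, writer required; from geo.avatar
  geo.seq: int64 -> int64, writer required; from geo.seq
  breaking: (duration, R1)
  breaking: (geo.avatar, R3)
  breaking: (weight, R1)
  forward on Event therefore BREAKING (3)

backward: BREAKING [(geo.avatar, R3), (retries, R1)]; forward: BREAKING [(duration, R1), (geo.avatar, R3), (weight, R1)]
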